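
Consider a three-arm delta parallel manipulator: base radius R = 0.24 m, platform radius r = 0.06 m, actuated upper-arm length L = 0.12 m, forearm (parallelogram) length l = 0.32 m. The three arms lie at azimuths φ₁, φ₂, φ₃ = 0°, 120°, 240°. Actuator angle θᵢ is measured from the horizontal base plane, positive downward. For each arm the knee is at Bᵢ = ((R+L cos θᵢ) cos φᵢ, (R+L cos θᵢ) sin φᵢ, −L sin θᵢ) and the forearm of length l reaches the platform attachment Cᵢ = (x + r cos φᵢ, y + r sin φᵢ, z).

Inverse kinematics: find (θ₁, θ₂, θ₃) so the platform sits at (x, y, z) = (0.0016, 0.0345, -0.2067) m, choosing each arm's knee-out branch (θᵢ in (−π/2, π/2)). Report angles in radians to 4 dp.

arm 1 (φ=0.0°): x'=0.0016, y'=0.0345
  A cos θ + B sin θ = C:  0.1784·cos θ + -0.2067·sin θ = 0.0511
  θ1 = atan2(B,A) + arccos(C/0.2730) = 0.5239
rotate P by −φ2: (0.0291, -0.0186, -0.2067)
  e−x'=0.1509;  (l²−L²−(e−x')²−y'²−z²)/2L = 0.0923
  γ=atan2(-0.2067,0.1509)=-0.9401;  ψ=arccos(0.3606)=1.2019;  θ2=γ+ψ≈0.2618
arm 3 (φ=240.0°): x'=-0.0307, y'=-0.0159
  e−x'=0.2107;  (l²−L²−(e−x')²−y'²−z²)/2L = 0.0027
  θ3 = atan2(B,A) + arccos(C/0.2951) = 0.7859

θ₁ = 0.5239, θ₂ = 0.2618, θ₃ = 0.7859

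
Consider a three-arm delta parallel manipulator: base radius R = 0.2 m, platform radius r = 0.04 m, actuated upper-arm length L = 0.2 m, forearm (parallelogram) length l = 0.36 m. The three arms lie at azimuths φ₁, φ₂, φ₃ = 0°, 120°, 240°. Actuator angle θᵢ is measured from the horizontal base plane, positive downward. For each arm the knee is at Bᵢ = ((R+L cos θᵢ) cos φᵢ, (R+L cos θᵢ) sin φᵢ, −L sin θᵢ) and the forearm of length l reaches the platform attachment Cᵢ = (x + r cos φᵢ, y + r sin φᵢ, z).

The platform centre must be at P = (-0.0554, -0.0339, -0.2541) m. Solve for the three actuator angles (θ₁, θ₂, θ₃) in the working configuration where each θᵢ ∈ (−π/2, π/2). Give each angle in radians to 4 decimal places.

θ₁ = 0.8729, θ₂ = 0.6108, θ₃ = 0.2617

rotate P by −φ1: (-0.0554, -0.0339, -0.2541)
  e−x'=0.2154;  (l²−L²−(e−x')²−y'²−z²)/2L = -0.0563
  θ1 = atan2(B,A) + arccos(C/0.3331) = 0.8729
arm 2 (φ=120.0°): x'=-0.0017, y'=0.0649
  e−x'=0.1617;  (l²−L²−(e−x')²−y'²−z²)/2L = -0.0133
  √(A²+B²)=0.3012;  θ2 = -1.0042+1.6149 ≈ 0.6108
rotate P by −φ3: (0.0571, -0.0310, -0.2541)
  e−x'=0.1029;  (l²−L²−(e−x')²−y'²−z²)/2L = 0.0337
  √(A²+B²)=0.2742;  θ3 = -1.1859+1.4476 ≈ 0.2617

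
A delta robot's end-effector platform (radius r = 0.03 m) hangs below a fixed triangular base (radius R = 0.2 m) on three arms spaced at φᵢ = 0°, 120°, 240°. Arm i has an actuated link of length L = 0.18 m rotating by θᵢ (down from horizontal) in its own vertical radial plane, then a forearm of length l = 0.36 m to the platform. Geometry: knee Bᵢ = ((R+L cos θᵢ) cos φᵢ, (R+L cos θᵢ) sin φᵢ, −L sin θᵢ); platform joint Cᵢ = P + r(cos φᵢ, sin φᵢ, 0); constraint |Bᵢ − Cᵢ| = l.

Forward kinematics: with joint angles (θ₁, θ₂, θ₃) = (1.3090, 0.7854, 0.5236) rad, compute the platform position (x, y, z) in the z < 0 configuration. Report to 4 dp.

(-0.1018, -0.0297, -0.3392)

arm 1 at φ=0.0°: ρ1 = 0.2166;  O1 = (0.2166, 0.0000, -0.1739)
O2 = (0.2973·cos120.0°, 0.2973·sin120.0°, -0.1273) = (-0.1486, 0.2575, -0.1273)
arm 3 at φ=240.0°: ρ3 = 0.3259;  O3 = (-0.1629, -0.2822, -0.0900)
|O₂|²−|O₁|² = 0.0274;  |O₃|²−|O₁|² = 0.0372
[-0.7305 0.5149 0.0932]·P = 0.0274;  [-0.7591 -0.5644 0.1677]·P = 0.0372
det = 0.8031;  x = -0.0431+0.1730z,  y = -0.0079+0.0645z
into |P−O₁|² = l²: 1.0341z² + 0.2569z + -0.0319 = 0;  Δ = 0.1978;  z = -0.3392 or 0.0908 → z<0 root = -0.3392
x = -0.1018, y = -0.0297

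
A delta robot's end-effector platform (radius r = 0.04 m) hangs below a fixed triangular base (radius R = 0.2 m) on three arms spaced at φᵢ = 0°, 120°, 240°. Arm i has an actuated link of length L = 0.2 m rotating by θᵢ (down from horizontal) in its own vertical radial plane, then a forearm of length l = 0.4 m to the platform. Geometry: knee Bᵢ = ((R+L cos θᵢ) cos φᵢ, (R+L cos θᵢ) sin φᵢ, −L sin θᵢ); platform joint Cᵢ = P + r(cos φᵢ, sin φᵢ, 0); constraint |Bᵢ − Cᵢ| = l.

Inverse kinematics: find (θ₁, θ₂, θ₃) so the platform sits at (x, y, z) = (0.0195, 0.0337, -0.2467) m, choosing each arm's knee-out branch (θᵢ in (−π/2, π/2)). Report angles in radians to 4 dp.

rotate P by −φ1: (0.0195, 0.0337, -0.2467)
  A=0.1405, B=-0.2467, C=(l²−L²−A²−y'²−z²)/(2L)=0.0957
  √(A²+B²)=0.2839;  θ1 = -1.0531+1.2271 ≈ 0.1740
φ2=120.0° → target in arm frame (0.0194, -0.0337)
  e−x'=0.1406;  (l²−L²−(e−x')²−y'²−z²)/2L = 0.0956
  √(A²+B²)=0.2839;  θ2 = -1.0529+1.2274 ≈ 0.1745
arm 3 (φ=240.0°): x'=-0.0389, y'=0.0000
  e−x'=0.1989;  (l²−L²−(e−x')²−y'²−z²)/2L = 0.0489
  θ3 = atan2(B,A) + arccos(C/0.3169) = 0.5237

θ₁ = 0.1740, θ₂ = 0.1745, θ₃ = 0.5237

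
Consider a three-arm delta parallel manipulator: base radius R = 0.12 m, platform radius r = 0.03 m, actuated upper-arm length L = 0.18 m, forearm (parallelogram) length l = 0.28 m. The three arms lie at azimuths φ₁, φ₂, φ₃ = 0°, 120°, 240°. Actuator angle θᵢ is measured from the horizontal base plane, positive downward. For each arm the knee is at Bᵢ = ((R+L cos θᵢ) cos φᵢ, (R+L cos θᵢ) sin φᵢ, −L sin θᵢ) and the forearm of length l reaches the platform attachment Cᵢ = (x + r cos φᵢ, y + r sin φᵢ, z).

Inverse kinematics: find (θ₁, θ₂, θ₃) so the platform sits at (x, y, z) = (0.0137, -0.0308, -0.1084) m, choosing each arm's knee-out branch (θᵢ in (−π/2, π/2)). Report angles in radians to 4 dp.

θ₁ = -0.0003, θ₂ = 0.5240, θ₃ = -0.0876

φ1=0.0° → target in arm frame (0.0137, -0.0308)
  e−x'=0.0763;  (l²−L²−(e−x')²−y'²−z²)/2L = 0.0763
  √(A²+B²)=0.1326;  θ1 = -0.9575+0.9572 ≈ -0.0003
φ2=120.0° → target in arm frame (-0.0335, 0.0035)
  A cos θ + B sin θ = C:  0.1235·cos θ + -0.1084·sin θ = 0.0527
  θ2 = atan2(B,A) + arccos(C/0.1643) = 0.5240
arm 3 (φ=240.0°): x'=0.0198, y'=0.0273
  e−x'=0.0702;  (l²−L²−(e−x')²−y'²−z²)/2L = 0.0794
  √(A²+B²)=0.1291;  θ3 = -0.9963+0.9086 ≈ -0.0876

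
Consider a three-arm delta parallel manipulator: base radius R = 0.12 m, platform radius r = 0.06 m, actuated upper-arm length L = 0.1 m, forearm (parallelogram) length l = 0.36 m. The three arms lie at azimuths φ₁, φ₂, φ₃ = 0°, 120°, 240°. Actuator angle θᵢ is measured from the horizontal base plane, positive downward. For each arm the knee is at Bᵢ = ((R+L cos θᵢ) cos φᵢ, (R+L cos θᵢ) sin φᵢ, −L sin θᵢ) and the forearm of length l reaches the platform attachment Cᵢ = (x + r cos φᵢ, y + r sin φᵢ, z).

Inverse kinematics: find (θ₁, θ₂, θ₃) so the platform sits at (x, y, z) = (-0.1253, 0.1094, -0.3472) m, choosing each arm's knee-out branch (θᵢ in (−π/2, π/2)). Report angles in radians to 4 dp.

rotate P by −φ1: (-0.1253, 0.1094, -0.3472)
  A=0.1853, B=-0.3472, C=(l²−L²−A²−y'²−z²)/(2L)=-0.2363
  θ1 = atan2(B,A) + arccos(C/0.3936) = 1.1342
φ2=120.0° → target in arm frame (0.1574, 0.0538)
  e−x'=-0.0974;  (l²−L²−(e−x')²−y'²−z²)/2L = -0.0666
  θ2 = atan2(B,A) + arccos(C/0.3606) = -0.0876
rotate P by −φ3: (-0.0321, -0.1632, -0.3472)
  e−x'=0.0921;  (l²−L²−(e−x')²−y'²−z²)/2L = -0.1803
  θ3 = atan2(B,A) + arccos(C/0.3592) = 0.7852

θ₁ = 1.1342, θ₂ = -0.0876, θ₃ = 0.7852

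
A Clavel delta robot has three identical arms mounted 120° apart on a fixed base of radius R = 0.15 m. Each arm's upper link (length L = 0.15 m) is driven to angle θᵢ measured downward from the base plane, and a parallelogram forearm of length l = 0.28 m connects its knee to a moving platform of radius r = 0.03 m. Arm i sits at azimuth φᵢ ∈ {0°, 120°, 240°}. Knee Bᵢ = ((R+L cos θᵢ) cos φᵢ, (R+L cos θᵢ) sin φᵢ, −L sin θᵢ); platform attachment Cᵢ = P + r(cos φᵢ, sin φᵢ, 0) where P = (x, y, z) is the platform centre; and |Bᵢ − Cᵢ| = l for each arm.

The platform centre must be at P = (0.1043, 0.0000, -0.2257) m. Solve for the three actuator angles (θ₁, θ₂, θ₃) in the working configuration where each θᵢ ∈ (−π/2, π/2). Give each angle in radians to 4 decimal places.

θ₁ = 0.0000, θ₂ = 1.0474, θ₃ = 1.0474

rotate P by −φ1: (0.1043, 0.0000, -0.2257)
  A=0.0157, B=-0.2257, C=(l²−L²−A²−y'²−z²)/(2L)=0.0157
  √(A²+B²)=0.2262;  θ1 = -1.5013+1.5013 ≈ 0.0000
arm 2 (φ=120.0°): x'=-0.0521, y'=-0.0903
  e−x'=0.1721;  (l²−L²−(e−x')²−y'²−z²)/2L = -0.1094
  √(A²+B²)=0.2839;  θ2 = -0.9192+1.9666 ≈ 1.0474
φ3=240.0° → target in arm frame (-0.0522, 0.0903)
  A cos θ + B sin θ = C:  0.1722·cos θ + -0.2257·sin θ = -0.1094
  √(A²+B²)=0.2839;  θ3 = -0.9192+1.9666 ≈ 1.0474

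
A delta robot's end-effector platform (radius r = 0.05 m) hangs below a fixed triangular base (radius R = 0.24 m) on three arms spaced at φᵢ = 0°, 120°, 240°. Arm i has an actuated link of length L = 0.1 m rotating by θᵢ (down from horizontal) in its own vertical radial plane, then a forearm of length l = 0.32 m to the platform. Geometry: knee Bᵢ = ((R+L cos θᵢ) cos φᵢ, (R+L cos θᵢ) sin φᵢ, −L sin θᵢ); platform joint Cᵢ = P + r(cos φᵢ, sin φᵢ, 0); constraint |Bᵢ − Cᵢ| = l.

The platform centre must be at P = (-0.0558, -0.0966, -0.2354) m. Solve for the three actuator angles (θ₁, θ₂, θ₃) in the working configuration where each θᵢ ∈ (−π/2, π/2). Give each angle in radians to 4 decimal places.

θ₁ = 1.3092, θ₂ = 1.3089, θ₃ = -0.3488

arm 1 (φ=0.0°): x'=-0.0558, y'=-0.0966
  A=0.2458, B=-0.2354, C=(l²−L²−A²−y'²−z²)/(2L)=-0.1638
  θ1 = atan2(B,A) + arccos(C/0.3403) = 1.3092
rotate P by −φ2: (-0.0558, 0.0966, -0.2354)
  e−x'=0.2458;  (l²−L²−(e−x')²−y'²−z²)/2L = -0.1637
  γ=atan2(-0.2354,0.2458)=-0.7639;  ψ=arccos(-0.4811)=2.0727;  θ2=γ+ψ≈1.3089
rotate P by −φ3: (0.1116, 0.0000, -0.2354)
  A cos θ + B sin θ = C:  0.0784·cos θ + -0.2354·sin θ = 0.1542
  θ3 = atan2(B,A) + arccos(C/0.2481) = -0.3488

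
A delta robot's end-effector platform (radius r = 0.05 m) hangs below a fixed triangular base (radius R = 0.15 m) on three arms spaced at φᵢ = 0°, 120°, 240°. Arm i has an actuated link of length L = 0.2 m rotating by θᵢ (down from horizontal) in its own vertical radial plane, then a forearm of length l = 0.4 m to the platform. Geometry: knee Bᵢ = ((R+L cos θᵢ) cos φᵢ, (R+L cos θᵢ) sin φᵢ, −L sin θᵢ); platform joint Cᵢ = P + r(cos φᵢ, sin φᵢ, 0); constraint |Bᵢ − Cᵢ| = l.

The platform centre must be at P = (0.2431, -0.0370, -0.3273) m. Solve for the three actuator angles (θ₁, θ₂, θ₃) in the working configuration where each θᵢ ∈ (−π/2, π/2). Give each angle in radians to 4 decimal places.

arm 1 (φ=0.0°): x'=0.2431, y'=-0.0370
  A=-0.1431, B=-0.3273, C=(l²−L²−A²−y'²−z²)/(2L)=-0.0224
  γ=atan2(-0.3273,-0.1431)=-1.9830;  ψ=arccos(-0.0628)=1.6336;  θ1=γ+ψ≈-0.3493
arm 2 (φ=120.0°): x'=-0.1536, y'=-0.1920
  A=0.2536, B=-0.3273, C=(l²−L²−A²−y'²−z²)/(2L)=-0.2208
  γ=atan2(-0.3273,0.2536)=-0.9116;  ψ=arccos(-0.5332)=2.1332;  θ2=γ+ψ≈1.2216
rotate P by −φ3: (-0.0895, 0.2290, -0.3273)
  A=0.1895, B=-0.3273, C=(l²−L²−A²−y'²−z²)/(2L)=-0.1887
  √(A²+B²)=0.3782;  θ3 = -1.0460+2.0933 ≈ 1.0473

θ₁ = -0.3493, θ₂ = 1.2216, θ₃ = 1.0473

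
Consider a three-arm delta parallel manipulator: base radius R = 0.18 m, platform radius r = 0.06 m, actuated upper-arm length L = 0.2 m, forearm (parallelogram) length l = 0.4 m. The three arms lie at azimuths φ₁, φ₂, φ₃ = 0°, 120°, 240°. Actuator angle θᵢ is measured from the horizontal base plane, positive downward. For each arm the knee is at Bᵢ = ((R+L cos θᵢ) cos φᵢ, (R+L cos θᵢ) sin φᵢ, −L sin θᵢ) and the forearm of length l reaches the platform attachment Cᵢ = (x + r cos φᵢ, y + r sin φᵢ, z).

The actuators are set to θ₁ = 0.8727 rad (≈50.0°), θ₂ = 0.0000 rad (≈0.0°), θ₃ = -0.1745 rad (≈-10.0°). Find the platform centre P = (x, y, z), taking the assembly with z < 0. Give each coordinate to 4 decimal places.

(-0.1336, -0.0167, -0.2701)

arm 1 at φ=0.0°: e+L cos θ1 = 0.2486;  centre 1 = (0.2486, 0.0000, -0.1532)
φ2=120.0°: virtual centre (-0.1600, 0.2771, 0.0000), radius l
φ3=240.0°: virtual centre (-0.1585, -0.2745, 0.0347), radius l
|centre ₂|²−|centre ₁|² = 0.0171;  |centre ₃|²−|centre ₁|² = 0.0164
linear system: -0.8171x+0.5543y = 0.0171−0.3064z; -0.8141x+-0.5490y = 0.0164−0.3759z
det = 0.8998;  x = -0.0206+0.4185z,  y = 0.0006+0.0641z
quadratic in z: (1.1792)z²+(0.0812)z+(-0.0641)=0, √Δ=0.5558 → z ∈ {-0.2701, 0.2012}; z = -0.2701 (taking z<0)
x = -0.1336, y = -0.0167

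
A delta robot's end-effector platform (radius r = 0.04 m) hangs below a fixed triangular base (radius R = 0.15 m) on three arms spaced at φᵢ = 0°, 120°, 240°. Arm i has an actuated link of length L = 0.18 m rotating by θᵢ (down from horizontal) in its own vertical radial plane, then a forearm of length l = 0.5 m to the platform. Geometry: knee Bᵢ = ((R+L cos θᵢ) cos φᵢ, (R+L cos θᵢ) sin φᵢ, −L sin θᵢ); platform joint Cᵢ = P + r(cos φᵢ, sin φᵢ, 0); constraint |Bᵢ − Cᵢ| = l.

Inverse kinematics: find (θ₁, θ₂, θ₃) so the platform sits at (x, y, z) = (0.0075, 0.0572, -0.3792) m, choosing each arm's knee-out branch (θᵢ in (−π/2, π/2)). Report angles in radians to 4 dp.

rotate P by −φ1: (0.0075, 0.0572, -0.3792)
  A cos θ + B sin θ = C:  0.1025·cos θ + -0.3792·sin θ = 0.1667
  θ1 = atan2(B,A) + arccos(C/0.3928) = -0.1744
φ2=120.0° → target in arm frame (0.0458, -0.0351)
  e−x'=0.0642;  (l²−L²−(e−x')²−y'²−z²)/2L = 0.1901
  γ=atan2(-0.3792,0.0642)=-1.4030;  ψ=arccos(0.4944)=1.0537;  θ2=γ+ψ≈-0.3494
rotate P by −φ3: (-0.0533, -0.0221, -0.3792)
  A=0.1633, B=-0.3792, C=(l²−L²−A²−y'²−z²)/(2L)=0.1296
  √(A²+B²)=0.4129;  θ3 = -1.1642+1.2515 ≈ 0.0873

θ₁ = -0.1744, θ₂ = -0.3494, θ₃ = 0.0873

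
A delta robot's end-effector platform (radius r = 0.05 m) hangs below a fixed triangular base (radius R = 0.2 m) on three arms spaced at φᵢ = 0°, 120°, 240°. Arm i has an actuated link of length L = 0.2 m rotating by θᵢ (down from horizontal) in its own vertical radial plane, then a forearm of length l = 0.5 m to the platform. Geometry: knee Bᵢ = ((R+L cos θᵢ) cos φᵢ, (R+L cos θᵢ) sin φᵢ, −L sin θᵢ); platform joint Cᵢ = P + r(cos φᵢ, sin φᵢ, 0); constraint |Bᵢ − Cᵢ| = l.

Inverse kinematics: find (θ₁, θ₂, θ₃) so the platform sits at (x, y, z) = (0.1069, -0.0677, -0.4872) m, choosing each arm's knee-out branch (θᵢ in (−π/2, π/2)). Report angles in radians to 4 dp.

arm 1 (φ=0.0°): x'=0.1069, y'=-0.0677
  A=0.0431, B=-0.4872, C=(l²−L²−A²−y'²−z²)/(2L)=-0.0845
  θ1 = atan2(B,A) + arccos(C/0.4891) = 0.2619
φ2=120.0° → target in arm frame (-0.1121, -0.0587)
  e−x'=0.2621;  (l²−L²−(e−x')²−y'²−z²)/2L = -0.2487
  √(A²+B²)=0.5532;  θ2 = -1.0773+2.0372 ≈ 0.9599
φ3=240.0° → target in arm frame (0.0052, 0.1264)
  A=0.1448, B=-0.4872, C=(l²−L²−A²−y'²−z²)/(2L)=-0.1608
  θ3 = atan2(B,A) + arccos(C/0.5083) = 0.6108

θ₁ = 0.2619, θ₂ = 0.9599, θ₃ = 0.6108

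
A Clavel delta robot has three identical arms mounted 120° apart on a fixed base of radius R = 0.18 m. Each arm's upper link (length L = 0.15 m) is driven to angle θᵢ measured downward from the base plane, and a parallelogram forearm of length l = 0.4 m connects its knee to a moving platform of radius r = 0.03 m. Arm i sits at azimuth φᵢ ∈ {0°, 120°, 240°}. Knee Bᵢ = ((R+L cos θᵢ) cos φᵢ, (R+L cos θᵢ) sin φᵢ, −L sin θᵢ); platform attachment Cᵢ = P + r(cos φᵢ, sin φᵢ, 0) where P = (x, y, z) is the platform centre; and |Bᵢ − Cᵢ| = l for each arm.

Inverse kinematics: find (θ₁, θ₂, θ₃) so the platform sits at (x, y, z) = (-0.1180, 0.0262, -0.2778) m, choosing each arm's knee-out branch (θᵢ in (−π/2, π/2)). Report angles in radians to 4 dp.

θ₁ = 0.8728, θ₂ = -0.3485, θ₃ = 0.0000

arm 1 (φ=0.0°): x'=-0.1180, y'=0.0262
  A cos θ + B sin θ = C:  0.2680·cos θ + -0.2778·sin θ = -0.0406
  θ1 = atan2(B,A) + arccos(C/0.3860) = 0.8728
φ2=120.0° → target in arm frame (0.0817, 0.0891)
  A cos θ + B sin θ = C:  0.0683·cos θ + -0.2778·sin θ = 0.1591
  γ=atan2(-0.2778,0.0683)=-1.3297;  ψ=arccos(0.5561)=0.9811;  θ2=γ+ψ≈-0.3485
rotate P by −φ3: (0.0363, -0.1153, -0.2778)
  A=0.1137, B=-0.2778, C=(l²−L²−A²−y'²−z²)/(2L)=0.1137
  √(A²+B²)=0.3002;  θ3 = -1.1823+1.1823 ≈ 0.0000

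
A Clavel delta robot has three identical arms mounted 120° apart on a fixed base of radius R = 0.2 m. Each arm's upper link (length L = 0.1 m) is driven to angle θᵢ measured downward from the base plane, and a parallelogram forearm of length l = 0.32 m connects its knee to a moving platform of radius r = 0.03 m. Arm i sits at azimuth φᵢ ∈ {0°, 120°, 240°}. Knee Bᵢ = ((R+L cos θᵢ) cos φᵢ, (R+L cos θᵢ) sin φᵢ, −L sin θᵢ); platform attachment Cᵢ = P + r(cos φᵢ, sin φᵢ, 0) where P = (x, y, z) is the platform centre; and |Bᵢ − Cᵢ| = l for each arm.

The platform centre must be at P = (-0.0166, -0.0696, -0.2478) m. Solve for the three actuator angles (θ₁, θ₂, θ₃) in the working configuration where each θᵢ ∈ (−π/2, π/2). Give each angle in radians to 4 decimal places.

rotate P by −φ1: (-0.0166, -0.0696, -0.2478)
  A=0.1866, B=-0.2478, C=(l²−L²−A²−y'²−z²)/(2L)=-0.0433
  γ=atan2(-0.2478,0.1866)=-0.9254;  ψ=arccos(-0.1397)=1.7110;  θ1=γ+ψ≈0.7856
arm 2 (φ=120.0°): x'=-0.0520, y'=0.0492
  e−x'=0.2220;  (l²−L²−(e−x')²−y'²−z²)/2L = -0.1035
  γ=atan2(-0.2478,0.2220)=-0.8403;  ψ=arccos(-0.3110)=1.8871;  θ2=γ+ψ≈1.0468
rotate P by −φ3: (0.0686, 0.0204, -0.2478)
  e−x'=0.1014;  (l²−L²−(e−x')²−y'²−z²)/2L = 0.1015
  √(A²+B²)=0.2678;  θ3 = -1.1823+1.1822 ≈ -0.0001

θ₁ = 0.7856, θ₂ = 1.0468, θ₃ = -0.0001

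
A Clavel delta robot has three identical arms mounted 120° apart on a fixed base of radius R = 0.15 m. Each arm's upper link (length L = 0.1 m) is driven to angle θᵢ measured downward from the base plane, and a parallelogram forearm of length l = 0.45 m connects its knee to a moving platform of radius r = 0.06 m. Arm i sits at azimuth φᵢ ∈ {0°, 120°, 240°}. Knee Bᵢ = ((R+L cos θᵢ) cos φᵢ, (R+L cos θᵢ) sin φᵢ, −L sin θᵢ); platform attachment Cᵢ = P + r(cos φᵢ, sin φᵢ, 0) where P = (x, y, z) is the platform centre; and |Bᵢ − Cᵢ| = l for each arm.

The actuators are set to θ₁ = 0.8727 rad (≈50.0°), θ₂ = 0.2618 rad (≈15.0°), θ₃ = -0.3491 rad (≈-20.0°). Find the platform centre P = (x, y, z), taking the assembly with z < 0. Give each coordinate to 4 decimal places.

(-0.1441, -0.0757, -0.4049)

φ1=0.0°: virtual centre (0.1543, 0.0000, -0.0766), radius l
arm 2 at φ=120.0°: (R−r)+L cos θ2 = 0.1866;  centre 2 = (-0.0933, 0.1616, -0.0259)
arm 3 at φ=240.0°: (R−r)+L cos θ3 = 0.1840;  centre 3 = (-0.0920, -0.1593, 0.0342)
|centre ₂|²−|centre ₁|² = 0.0058;  |centre ₃|²−|centre ₁|² = 0.0053
plane₁₂: -0.4951x+0.3232y+0.1014z = 0.0058
Cramer: x(z) = -0.0113+0.3280z;  y(z) = 0.0007+0.1886z
quadratic in z: (1.1431)z²+(0.0449)z+(-0.1692)=0, √Δ=0.8808 → z ∈ {-0.4049, 0.3656}; z = -0.4049 (taking z<0)
x = -0.1441, y = -0.0757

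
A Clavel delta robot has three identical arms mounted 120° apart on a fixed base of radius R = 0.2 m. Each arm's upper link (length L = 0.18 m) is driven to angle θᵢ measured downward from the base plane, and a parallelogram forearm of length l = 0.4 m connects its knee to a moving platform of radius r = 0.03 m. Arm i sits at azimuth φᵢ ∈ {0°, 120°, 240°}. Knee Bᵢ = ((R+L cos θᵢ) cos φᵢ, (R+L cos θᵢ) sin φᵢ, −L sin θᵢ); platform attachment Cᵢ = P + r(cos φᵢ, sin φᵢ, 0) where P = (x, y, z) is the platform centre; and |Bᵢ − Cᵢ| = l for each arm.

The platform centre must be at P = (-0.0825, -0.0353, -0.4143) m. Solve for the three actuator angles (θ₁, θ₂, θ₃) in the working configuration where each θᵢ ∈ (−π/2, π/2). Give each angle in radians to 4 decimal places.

θ₁ = 1.2216, θ₂ = 0.8725, θ₃ = 0.6107

φ1=0.0° → target in arm frame (-0.0825, -0.0353)
  A=0.2525, B=-0.4143, C=(l²−L²−A²−y'²−z²)/(2L)=-0.3029
  θ1 = atan2(B,A) + arccos(C/0.4852) = 1.2216
arm 2 (φ=120.0°): x'=0.0107, y'=0.0891
  A=0.1593, B=-0.4143, C=(l²−L²−A²−y'²−z²)/(2L)=-0.2149
  √(A²+B²)=0.4439;  θ2 = -1.2037+2.0762 ≈ 0.8725
φ3=240.0° → target in arm frame (0.0718, -0.0538)
  e−x'=0.0982;  (l²−L²−(e−x')²−y'²−z²)/2L = -0.1572
  √(A²+B²)=0.4258;  θ3 = -1.3381+1.9489 ≈ 0.6107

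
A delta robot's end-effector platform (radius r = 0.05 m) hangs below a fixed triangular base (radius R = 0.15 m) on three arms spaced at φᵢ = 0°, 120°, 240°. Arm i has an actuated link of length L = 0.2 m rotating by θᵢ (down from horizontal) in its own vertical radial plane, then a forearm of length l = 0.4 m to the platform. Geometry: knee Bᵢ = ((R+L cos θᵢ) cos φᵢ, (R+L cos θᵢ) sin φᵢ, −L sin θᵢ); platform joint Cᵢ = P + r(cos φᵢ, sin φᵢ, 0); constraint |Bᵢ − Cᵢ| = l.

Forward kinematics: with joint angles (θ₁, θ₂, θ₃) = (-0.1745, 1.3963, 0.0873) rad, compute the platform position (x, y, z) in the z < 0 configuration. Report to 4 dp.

(0.1525, -0.2083, -0.2747)

O1 = (0.2970·cos0.0°, 0.2970·sin0.0°, 0.0347) = (0.2970, 0.0000, 0.0347)
φ2=120.0°: virtual centre (-0.0674, 0.1167, -0.1970), radius l
φ3=240.0°: virtual centre (-0.1496, -0.2591, -0.0174), radius l
subtract pairs → two planes through P
[-0.7286 0.2333 -0.4634]·P = -0.0324;  [-0.8932 -0.5183 -0.1043]·P = 0.0005
Cramer: x(z) = 0.0285-0.4513z;  y(z) = -0.0500+0.5765z
quadratic in z: (1.5360)z²+(0.1152)z+(-0.0842)=0, √Δ=0.7285 → z ∈ {-0.2747, 0.1997}; z = -0.2747 (taking z<0)
x = 0.1525, y = -0.2083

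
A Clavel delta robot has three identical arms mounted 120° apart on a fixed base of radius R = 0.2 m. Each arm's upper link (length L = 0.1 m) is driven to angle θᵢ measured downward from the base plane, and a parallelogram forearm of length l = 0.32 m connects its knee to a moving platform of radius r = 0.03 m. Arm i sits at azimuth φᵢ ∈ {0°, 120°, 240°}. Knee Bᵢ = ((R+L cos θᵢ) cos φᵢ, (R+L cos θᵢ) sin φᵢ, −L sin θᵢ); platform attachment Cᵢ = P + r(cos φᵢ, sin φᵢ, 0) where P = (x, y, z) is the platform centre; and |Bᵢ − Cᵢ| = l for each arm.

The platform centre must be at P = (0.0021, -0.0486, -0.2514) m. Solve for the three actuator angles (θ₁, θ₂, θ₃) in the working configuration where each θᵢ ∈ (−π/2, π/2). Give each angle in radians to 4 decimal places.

θ₁ = 0.6112, θ₂ = 0.9599, θ₃ = 0.2621

arm 1 (φ=0.0°): x'=0.0021, y'=-0.0486
  A cos θ + B sin θ = C:  0.1679·cos θ + -0.2514·sin θ = -0.0068
  √(A²+B²)=0.3023;  θ1 = -0.9820+1.5932 ≈ 0.6112
rotate P by −φ2: (-0.0431, 0.0225, -0.2514)
  A cos θ + B sin θ = C:  0.2131·cos θ + -0.2514·sin θ = -0.0837
  γ=atan2(-0.2514,0.2131)=-0.8676;  ψ=arccos(-0.2539)=1.8275;  θ2=γ+ψ≈0.9599
φ3=240.0° → target in arm frame (0.0410, 0.0261)
  A=0.1290, B=-0.2514, C=(l²−L²−A²−y'²−z²)/(2L)=0.0594
  γ=atan2(-0.2514,0.1290)=-1.0968;  ψ=arccos(0.2103)=1.3589;  θ3=γ+ψ≈0.2621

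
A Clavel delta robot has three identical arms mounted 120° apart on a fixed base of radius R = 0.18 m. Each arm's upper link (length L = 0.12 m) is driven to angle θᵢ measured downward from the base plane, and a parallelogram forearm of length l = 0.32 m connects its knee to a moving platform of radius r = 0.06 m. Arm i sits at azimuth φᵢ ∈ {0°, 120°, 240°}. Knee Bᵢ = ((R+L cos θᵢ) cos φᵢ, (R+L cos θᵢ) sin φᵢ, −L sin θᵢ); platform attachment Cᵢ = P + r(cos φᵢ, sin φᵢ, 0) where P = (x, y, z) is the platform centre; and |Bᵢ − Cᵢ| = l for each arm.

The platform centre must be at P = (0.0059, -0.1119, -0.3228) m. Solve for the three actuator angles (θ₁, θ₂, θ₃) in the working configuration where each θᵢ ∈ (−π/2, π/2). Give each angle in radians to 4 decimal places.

rotate P by −φ1: (0.0059, -0.1119, -0.3228)
  e−x'=0.1141;  (l²−L²−(e−x')²−y'²−z²)/2L = -0.1739
  √(A²+B²)=0.3424;  θ1 = -1.2310+2.1036 ≈ 0.8726
rotate P by −φ2: (-0.0999, 0.0508, -0.3228)
  A cos θ + B sin θ = C:  0.2199·cos θ + -0.3228·sin θ = -0.2797
  θ2 = atan2(B,A) + arccos(C/0.3906) = 1.3961
arm 3 (φ=240.0°): x'=0.0940, y'=0.0611
  A=0.0260, B=-0.3228, C=(l²−L²−A²−y'²−z²)/(2L)=-0.0859
  √(A²+B²)=0.3238;  θ3 = -1.4903+1.8391 ≈ 0.3488

θ₁ = 0.8726, θ₂ = 1.3961, θ₃ = 0.3488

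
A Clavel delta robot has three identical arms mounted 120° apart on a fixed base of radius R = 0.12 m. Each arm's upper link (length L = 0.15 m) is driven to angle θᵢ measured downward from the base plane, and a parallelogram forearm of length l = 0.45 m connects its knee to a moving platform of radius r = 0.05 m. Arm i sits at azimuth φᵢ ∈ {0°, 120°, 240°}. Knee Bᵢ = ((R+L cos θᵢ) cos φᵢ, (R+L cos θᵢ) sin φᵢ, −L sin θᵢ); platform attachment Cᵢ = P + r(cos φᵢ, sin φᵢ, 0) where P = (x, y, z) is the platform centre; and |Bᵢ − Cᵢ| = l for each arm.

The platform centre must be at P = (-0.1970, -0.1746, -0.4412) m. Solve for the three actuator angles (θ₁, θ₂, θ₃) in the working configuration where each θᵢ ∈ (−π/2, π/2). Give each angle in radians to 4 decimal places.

θ₁ = 1.3962, θ₂ = 1.0473, θ₃ = -0.0002

rotate P by −φ1: (-0.1970, -0.1746, -0.4412)
  e−x'=0.2670;  (l²−L²−(e−x')²−y'²−z²)/2L = -0.3881
  γ=atan2(-0.4412,0.2670)=-1.0266;  ψ=arccos(-0.7526)=2.4228;  θ1=γ+ψ≈1.3962
rotate P by −φ2: (-0.0527, 0.2579, -0.4412)
  e−x'=0.1227;  (l²−L²−(e−x')²−y'²−z²)/2L = -0.3208
  √(A²+B²)=0.4579;  θ2 = -1.2995+2.3468 ≈ 1.0473
rotate P by −φ3: (0.2497, -0.0833, -0.4412)
  e−x'=-0.1797;  (l²−L²−(e−x')²−y'²−z²)/2L = -0.1796
  √(A²+B²)=0.4764;  θ3 = -1.9576+1.9574 ≈ -0.0002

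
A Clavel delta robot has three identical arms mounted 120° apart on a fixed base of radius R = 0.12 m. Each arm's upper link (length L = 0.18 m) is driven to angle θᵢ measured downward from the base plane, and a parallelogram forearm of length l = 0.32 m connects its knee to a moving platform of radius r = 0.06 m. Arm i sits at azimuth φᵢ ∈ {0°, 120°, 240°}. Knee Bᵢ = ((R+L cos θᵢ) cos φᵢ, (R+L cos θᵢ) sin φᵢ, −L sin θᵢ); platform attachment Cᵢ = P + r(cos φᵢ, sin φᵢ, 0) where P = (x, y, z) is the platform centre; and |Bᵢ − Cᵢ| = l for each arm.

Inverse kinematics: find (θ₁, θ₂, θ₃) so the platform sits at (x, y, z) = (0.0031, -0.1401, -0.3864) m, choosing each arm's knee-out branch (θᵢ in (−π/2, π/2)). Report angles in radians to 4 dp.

rotate P by −φ1: (0.0031, -0.1401, -0.3864)
  A=0.0569, B=-0.3864, C=(l²−L²−A²−y'²−z²)/(2L)=-0.2838
  θ1 = atan2(B,A) + arccos(C/0.3906) = 0.9596
rotate P by −φ2: (-0.1229, 0.0674, -0.3864)
  A=0.1829, B=-0.3864, C=(l²−L²−A²−y'²−z²)/(2L)=-0.3258
  √(A²+B²)=0.4275;  θ2 = -1.1287+2.4374 ≈ 1.3086
φ3=240.0° → target in arm frame (0.1198, 0.0727)
  A cos θ + B sin θ = C:  -0.0598·cos θ + -0.3864·sin θ = -0.2449
  √(A²+B²)=0.3910;  θ3 = -1.7243+2.2477 ≈ 0.5234

θ₁ = 0.9596, θ₂ = 1.3086, θ₃ = 0.5234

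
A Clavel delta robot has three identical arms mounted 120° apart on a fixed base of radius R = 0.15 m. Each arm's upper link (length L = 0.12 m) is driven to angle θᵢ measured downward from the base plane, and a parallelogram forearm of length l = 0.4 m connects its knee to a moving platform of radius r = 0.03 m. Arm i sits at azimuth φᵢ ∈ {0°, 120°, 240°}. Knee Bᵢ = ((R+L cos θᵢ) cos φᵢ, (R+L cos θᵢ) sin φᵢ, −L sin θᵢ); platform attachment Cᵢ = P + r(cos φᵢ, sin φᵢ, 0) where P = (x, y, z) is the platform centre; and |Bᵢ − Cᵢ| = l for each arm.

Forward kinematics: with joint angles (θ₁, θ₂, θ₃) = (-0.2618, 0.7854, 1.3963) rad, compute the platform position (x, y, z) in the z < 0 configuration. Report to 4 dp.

(0.1769, 0.0842, -0.3555)

φ1=0.0°: virtual centre (0.2359, 0.0000, 0.0311), radius l
φ2=120.0°: virtual centre (-0.1024, 0.1774, -0.0849), radius l
arm 3 at φ=240.0°: (R−r)+L cos θ3 = 0.1408;  centre 3 = (-0.0704, -0.1220, -0.1182)
|centre ₂|²−|centre ₁|² = -0.0075;  |centre ₃|²−|centre ₁|² = -0.0228
linear system: -0.6767x+0.3548y = -0.0075−-0.2318z; -0.6127x+-0.2439y = -0.0228−-0.2985z
det = 0.3824;  x = 0.0259+-0.4248z,  y = 0.0284+-0.1567z
into |P−centre ₁|² = l²: 1.2050z² + 0.1074z + -0.1141 = 0;  Δ = 0.5616;  z = -0.3555 or 0.2664 → z<0 root = -0.3555
x = 0.1769, y = 0.0842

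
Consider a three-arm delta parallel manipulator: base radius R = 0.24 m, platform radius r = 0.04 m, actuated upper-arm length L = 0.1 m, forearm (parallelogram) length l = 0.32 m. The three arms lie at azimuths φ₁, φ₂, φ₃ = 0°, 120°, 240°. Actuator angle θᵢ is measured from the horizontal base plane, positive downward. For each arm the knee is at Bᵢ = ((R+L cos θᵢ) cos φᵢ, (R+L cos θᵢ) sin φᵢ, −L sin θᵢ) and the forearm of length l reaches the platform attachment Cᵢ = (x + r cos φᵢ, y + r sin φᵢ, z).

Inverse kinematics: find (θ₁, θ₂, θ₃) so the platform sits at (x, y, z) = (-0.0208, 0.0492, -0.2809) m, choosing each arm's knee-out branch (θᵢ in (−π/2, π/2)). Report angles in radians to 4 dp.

θ₁ = 1.2216, θ₂ = 0.6111, θ₃ = 1.3089

φ1=0.0° → target in arm frame (-0.0208, 0.0492)
  A=0.2208, B=-0.2809, C=(l²−L²−A²−y'²−z²)/(2L)=-0.1884
  θ1 = atan2(B,A) + arccos(C/0.3573) = 1.2216
φ2=120.0° → target in arm frame (0.0530, -0.0066)
  A=0.1470, B=-0.2809, C=(l²−L²−A²−y'²−z²)/(2L)=-0.0408
  θ2 = atan2(B,A) + arccos(C/0.3170) = 0.6111
φ3=240.0° → target in arm frame (-0.0322, -0.0426)
  e−x'=0.2322;  (l²−L²−(e−x')²−y'²−z²)/2L = -0.2112
  θ3 = atan2(B,A) + arccos(C/0.3645) = 1.3089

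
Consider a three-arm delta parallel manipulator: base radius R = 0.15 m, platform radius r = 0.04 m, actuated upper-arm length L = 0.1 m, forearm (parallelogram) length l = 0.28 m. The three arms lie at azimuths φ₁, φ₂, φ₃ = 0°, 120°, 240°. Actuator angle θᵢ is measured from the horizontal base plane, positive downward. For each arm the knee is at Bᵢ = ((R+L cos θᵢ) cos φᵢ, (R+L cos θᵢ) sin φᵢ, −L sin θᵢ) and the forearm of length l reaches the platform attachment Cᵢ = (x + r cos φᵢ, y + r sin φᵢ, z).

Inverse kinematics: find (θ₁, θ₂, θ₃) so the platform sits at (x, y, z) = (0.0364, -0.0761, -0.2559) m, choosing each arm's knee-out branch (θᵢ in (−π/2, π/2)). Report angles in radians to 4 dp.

θ₁ = 0.4364, θ₂ = 1.2215, θ₃ = 0.3492

φ1=0.0° → target in arm frame (0.0364, -0.0761)
  A=0.0736, B=-0.2559, C=(l²−L²−A²−y'²−z²)/(2L)=-0.0415
  √(A²+B²)=0.2663;  θ1 = -1.2907+1.7272 ≈ 0.4364
rotate P by −φ2: (-0.0841, 0.0065, -0.2559)
  A cos θ + B sin θ = C:  0.1941·cos θ + -0.2559·sin θ = -0.1740
  √(A²+B²)=0.3212;  θ2 = -0.9219+2.1434 ≈ 1.2215
rotate P by −φ3: (0.0477, 0.0696, -0.2559)
  e−x'=0.0623;  (l²−L²−(e−x')²−y'²−z²)/2L = -0.0290
  γ=atan2(-0.2559,0.0623)=-1.3320;  ψ=arccos(-0.1102)=1.6812;  θ3=γ+ψ≈0.3492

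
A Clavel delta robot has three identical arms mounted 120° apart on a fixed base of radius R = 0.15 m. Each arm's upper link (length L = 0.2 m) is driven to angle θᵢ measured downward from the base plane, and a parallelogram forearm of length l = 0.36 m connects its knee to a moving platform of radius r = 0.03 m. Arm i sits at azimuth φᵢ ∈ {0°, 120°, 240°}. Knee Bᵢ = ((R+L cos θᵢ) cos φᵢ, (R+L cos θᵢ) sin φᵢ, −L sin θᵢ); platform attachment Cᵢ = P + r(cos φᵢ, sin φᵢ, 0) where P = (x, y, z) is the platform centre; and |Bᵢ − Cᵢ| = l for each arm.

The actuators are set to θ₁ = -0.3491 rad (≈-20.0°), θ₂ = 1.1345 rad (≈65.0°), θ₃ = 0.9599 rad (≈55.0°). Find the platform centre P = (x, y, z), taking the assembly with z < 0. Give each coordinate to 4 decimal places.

φ1=0.0°: virtual centre (0.3079, 0.0000, 0.0684), radius l
arm 2 at φ=120.0°: (R−r)+L cos θ2 = 0.2045;  centre 2 = (-0.1023, 0.1771, -0.1813)
φ3=240.0°: virtual centre (-0.1174, -0.2033, -0.1638), radius l
eliminate P² terms by subtracting sphere 1 from 2 and 3
plane₁₂: -0.8204x+0.3542y+-0.4994z = -0.0248
det = 0.6348;  x = 0.0257+-0.5790z,  y = -0.0105+0.0688z
sphere 1 gives Az²+Bz+C=0 with A=1.3399, B=0.1885, C=-0.0452;  B²−4AC=0.2775;  roots -0.2669, 0.1262;  negative root z = -0.2669
x = 0.1802, y = -0.0289

(0.1802, -0.0289, -0.2669)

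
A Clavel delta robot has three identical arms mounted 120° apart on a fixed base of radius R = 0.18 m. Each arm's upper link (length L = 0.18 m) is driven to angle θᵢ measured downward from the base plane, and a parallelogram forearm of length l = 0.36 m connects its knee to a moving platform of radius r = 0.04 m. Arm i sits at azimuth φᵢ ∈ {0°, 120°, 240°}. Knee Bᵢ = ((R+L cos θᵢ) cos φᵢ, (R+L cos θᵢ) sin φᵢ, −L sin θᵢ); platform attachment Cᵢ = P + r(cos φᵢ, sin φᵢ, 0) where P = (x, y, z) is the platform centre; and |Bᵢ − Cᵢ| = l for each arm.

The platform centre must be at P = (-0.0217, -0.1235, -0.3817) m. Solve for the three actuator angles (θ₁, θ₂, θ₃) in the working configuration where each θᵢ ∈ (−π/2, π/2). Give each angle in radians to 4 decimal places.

rotate P by −φ1: (-0.0217, -0.1235, -0.3817)
  e−x'=0.1617;  (l²−L²−(e−x')²−y'²−z²)/2L = -0.2497
  θ1 = atan2(B,A) + arccos(C/0.4145) = 1.0472
φ2=120.0° → target in arm frame (-0.0961, 0.0805)
  e−x'=0.2361;  (l²−L²−(e−x')²−y'²−z²)/2L = -0.3076
  θ2 = atan2(B,A) + arccos(C/0.4488) = 1.3090
rotate P by −φ3: (0.1178, 0.0430, -0.3817)
  A cos θ + B sin θ = C:  0.0222·cos θ + -0.3817·sin θ = -0.1412
  √(A²+B²)=0.3823;  θ3 = -1.5127+1.9491 ≈ 0.4363

θ₁ = 1.0472, θ₂ = 1.3090, θ₃ = 0.4363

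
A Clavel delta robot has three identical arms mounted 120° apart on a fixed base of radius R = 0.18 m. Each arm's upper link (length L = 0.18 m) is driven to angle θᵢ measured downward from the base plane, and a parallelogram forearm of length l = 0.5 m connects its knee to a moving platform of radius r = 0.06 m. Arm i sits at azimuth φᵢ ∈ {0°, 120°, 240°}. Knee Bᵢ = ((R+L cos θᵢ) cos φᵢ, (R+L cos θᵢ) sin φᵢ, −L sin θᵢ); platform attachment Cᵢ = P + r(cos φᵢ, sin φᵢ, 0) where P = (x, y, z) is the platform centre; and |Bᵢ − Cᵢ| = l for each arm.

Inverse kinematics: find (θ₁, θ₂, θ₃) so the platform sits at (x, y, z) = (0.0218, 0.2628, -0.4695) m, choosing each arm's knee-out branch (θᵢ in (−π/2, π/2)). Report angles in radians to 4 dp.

rotate P by −φ1: (0.0218, 0.2628, -0.4695)
  e−x'=0.0982;  (l²−L²−(e−x')²−y'²−z²)/2L = -0.2265
  γ=atan2(-0.4695,0.0982)=-1.3646;  ψ=arccos(-0.4722)=2.0626;  θ1=γ+ψ≈0.6980
arm 2 (φ=120.0°): x'=0.2167, y'=-0.1503
  A=-0.0967, B=-0.4695, C=(l²−L²−A²−y'²−z²)/(2L)=-0.0966
  √(A²+B²)=0.4794;  θ2 = -1.7739+1.7736 ≈ -0.0003
rotate P by −φ3: (-0.2385, -0.1125, -0.4695)
  e−x'=0.3585;  (l²−L²−(e−x')²−y'²−z²)/2L = -0.4000
  √(A²+B²)=0.5907;  θ3 = -0.9187+2.3147 ≈ 1.3960

θ₁ = 0.6980, θ₂ = -0.0003, θ₃ = 1.3960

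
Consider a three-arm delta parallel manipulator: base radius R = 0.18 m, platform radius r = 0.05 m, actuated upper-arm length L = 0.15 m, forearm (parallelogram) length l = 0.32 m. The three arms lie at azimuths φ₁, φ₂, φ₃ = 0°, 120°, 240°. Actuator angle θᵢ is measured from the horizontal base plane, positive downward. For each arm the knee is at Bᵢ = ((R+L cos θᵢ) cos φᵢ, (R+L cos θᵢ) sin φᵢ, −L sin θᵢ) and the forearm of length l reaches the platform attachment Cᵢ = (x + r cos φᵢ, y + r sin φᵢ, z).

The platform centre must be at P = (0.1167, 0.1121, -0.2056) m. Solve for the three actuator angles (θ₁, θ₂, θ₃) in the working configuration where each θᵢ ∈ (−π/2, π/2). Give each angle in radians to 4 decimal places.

φ1=0.0° → target in arm frame (0.1167, 0.1121)
  A=0.0133, B=-0.2056, C=(l²−L²−A²−y'²−z²)/(2L)=0.0830
  √(A²+B²)=0.2060;  θ1 = -1.5062+1.1564 ≈ -0.3498
rotate P by −φ2: (0.0387, -0.1571, -0.2056)
  A=0.0913, B=-0.2056, C=(l²−L²−A²−y'²−z²)/(2L)=0.0154
  θ2 = atan2(B,A) + arccos(C/0.2249) = 0.3494
φ3=240.0° → target in arm frame (-0.1554, 0.0450)
  A cos θ + B sin θ = C:  0.2854·cos θ + -0.2056·sin θ = -0.1529
  γ=atan2(-0.2056,0.2854)=-0.6242;  ψ=arccos(-0.4346)=2.0204;  θ3=γ+ψ≈1.3962

θ₁ = -0.3498, θ₂ = 0.3494, θ₃ = 1.3962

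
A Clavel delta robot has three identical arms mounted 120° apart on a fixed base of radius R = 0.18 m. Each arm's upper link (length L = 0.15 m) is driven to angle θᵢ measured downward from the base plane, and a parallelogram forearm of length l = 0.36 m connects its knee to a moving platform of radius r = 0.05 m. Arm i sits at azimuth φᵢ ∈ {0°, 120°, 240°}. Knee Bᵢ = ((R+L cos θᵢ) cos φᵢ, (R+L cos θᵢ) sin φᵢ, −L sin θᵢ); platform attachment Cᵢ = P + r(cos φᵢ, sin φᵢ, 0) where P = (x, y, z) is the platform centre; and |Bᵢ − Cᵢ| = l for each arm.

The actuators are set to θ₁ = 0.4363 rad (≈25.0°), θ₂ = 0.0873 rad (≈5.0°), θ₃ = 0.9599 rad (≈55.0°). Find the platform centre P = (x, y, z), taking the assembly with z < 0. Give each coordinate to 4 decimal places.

(0.0166, 0.0981, -0.3037)

φ1=0.0°: virtual centre (0.2659, 0.0000, -0.0634), radius l
arm 2 at φ=120.0°: (R−r)+L cos θ2 = 0.2794;  centre 2 = (-0.1397, 0.2420, -0.0131)
arm 3 at φ=240.0°: (R−r)+L cos θ3 = 0.2160;  centre 3 = (-0.1080, -0.1871, -0.1229)
|centre ₂|²−|centre ₁|² = 0.0035;  |centre ₃|²−|centre ₁|² = -0.0130
linear system: -0.8113x+0.4840y = 0.0035−0.1006z; -0.7479x+-0.3742y = -0.0130−-0.1190z
det = 0.6656;  x = 0.0075+-0.0299z,  y = 0.0198+-0.2581z
sphere 1 gives Az²+Bz+C=0 with A=1.0675, B=0.1321, C=-0.0584;  B²−4AC=0.2667;  roots -0.3037, 0.1800;  negative root z = -0.3037
x = 0.0166, y = 0.0981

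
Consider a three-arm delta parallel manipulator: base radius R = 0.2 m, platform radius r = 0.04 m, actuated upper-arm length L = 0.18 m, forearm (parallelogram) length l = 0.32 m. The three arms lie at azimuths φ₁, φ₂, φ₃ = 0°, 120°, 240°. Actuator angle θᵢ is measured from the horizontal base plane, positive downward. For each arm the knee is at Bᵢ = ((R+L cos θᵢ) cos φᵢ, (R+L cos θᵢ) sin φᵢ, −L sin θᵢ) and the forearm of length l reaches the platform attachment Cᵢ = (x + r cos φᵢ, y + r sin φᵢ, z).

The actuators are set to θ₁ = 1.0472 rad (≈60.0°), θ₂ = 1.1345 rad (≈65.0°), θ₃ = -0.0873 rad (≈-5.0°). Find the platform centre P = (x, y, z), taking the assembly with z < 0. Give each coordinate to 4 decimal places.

S1 = (0.2500·cos0.0°, 0.2500·sin0.0°, -0.1559) = (0.2500, 0.0000, -0.1559)
S2 = (0.2361·cos120.0°, 0.2361·sin120.0°, -0.1631) = (-0.1180, 0.2044, -0.1631)
φ3=240.0°: virtual centre (-0.1697, -0.2939, 0.0157), radius l
|S₂|²−|S₁|² = -0.0045;  |S₃|²−|S₁|² = 0.0286
linear system: -0.7361x+0.4089y = -0.0045−-0.0145z; -0.8393x+-0.5877y = 0.0286−0.3432z
det = 0.7758;  x = -0.0117+0.1699z,  y = -0.0319+0.3413z
quadratic in z: (1.1453)z²+(0.2011)z+(-0.0086)=0, √Δ=0.2825 → z ∈ {-0.2111, 0.0356}; z = -0.2111 (taking z<0)
x = -0.0475, y = -0.1040

(-0.0475, -0.1040, -0.2111)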